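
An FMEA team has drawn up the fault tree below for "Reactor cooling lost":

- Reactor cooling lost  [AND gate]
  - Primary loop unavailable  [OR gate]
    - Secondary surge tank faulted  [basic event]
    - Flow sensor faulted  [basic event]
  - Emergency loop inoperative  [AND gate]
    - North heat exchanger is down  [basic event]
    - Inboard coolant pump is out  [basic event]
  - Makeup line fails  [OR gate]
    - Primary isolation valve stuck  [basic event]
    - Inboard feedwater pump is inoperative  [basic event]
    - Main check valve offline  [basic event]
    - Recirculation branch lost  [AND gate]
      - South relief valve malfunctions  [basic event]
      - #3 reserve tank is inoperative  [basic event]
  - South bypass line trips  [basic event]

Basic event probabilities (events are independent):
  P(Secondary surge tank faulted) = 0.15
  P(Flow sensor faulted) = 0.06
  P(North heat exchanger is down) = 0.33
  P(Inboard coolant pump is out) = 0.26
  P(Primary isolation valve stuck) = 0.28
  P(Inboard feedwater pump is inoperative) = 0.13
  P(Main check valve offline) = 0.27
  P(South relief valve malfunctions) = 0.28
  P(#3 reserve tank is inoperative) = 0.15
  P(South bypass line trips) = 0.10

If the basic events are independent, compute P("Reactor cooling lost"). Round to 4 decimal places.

P(Primary loop unavailable) [OR] = 1 − (1−0.15) × (1−0.06) = 0.201000
P(Emergency loop inoperative) [AND] = 0.33 × 0.26 = 0.085800
P(Recirculation branch lost) [AND] = 0.28 × 0.15 = 0.042000
P(Makeup line fails) [OR] = 1 − (1−0.28) × (1−0.13) × (1−0.27) × (1−0.042000) = 0.561933
P(Reactor cooling lost) [AND] = 0.201000 × 0.085800 × 0.561933 × 0.10 = 0.000969
Rounded to 4 decimal places: P(Reactor cooling lost) ≈ 0.0010.

0.0010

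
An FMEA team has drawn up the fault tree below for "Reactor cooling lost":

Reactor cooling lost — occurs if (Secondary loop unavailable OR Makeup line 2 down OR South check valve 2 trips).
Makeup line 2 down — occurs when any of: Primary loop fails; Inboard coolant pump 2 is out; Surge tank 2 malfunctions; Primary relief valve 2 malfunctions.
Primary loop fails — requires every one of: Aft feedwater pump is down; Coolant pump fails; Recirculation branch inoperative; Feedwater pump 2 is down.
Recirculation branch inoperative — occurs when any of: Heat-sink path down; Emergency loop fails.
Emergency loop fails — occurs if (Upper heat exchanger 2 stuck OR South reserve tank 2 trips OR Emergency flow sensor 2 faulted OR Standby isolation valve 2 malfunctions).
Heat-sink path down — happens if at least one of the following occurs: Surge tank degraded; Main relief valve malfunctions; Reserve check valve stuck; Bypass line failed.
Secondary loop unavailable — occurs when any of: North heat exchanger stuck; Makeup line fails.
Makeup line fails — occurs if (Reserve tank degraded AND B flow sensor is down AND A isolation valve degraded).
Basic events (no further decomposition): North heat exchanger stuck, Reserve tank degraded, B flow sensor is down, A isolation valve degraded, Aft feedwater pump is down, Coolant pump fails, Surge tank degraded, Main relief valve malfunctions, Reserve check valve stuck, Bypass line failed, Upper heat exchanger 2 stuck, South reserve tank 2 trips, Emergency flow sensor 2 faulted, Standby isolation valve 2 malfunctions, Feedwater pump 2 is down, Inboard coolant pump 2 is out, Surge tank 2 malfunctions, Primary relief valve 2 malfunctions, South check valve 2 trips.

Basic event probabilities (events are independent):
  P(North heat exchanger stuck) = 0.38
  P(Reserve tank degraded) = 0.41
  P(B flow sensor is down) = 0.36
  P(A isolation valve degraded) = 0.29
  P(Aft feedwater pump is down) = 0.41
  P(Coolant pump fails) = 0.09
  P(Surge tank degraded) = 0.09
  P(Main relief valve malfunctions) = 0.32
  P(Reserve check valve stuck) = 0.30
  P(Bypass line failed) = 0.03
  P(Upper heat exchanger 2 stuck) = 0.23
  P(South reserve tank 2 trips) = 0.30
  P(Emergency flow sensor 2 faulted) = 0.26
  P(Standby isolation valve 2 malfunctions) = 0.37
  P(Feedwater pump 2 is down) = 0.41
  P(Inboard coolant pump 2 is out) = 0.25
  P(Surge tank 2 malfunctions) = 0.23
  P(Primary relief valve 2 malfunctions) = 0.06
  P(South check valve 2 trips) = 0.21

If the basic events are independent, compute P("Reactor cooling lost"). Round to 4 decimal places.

P(Makeup line fails) [AND] = 0.41 × 0.36 × 0.29 = 0.042804
P(Secondary loop unavailable) [OR] = 1 − (1−0.38) × (1−0.042804) = 0.406538
P(Heat-sink path down) [OR] = 1 − (1−0.09) × (1−0.32) × (1−0.30) × (1−0.03) = 0.579835
P(Emergency loop fails) [OR] = 1 − (1−0.23) × (1−0.30) × (1−0.26) × (1−0.37) = 0.748718
P(Recirculation branch inoperative) [OR] = 1 − (1−0.579835) × (1−0.748718) = 0.894420
P(Primary loop fails) [AND] = 0.41 × 0.09 × 0.894420 × 0.41 = 0.013532
P(Makeup line 2 down) [OR] = 1 − (1−0.013532) × (1−0.25) × (1−0.23) × (1−0.06) = 0.464496
P(Reactor cooling lost) [OR] = 1 − (1−0.406538) × (1−0.464496) × (1−0.21) = 0.748937
Rounded to 4 decimal places: P(Reactor cooling lost) ≈ 0.7489.

0.7489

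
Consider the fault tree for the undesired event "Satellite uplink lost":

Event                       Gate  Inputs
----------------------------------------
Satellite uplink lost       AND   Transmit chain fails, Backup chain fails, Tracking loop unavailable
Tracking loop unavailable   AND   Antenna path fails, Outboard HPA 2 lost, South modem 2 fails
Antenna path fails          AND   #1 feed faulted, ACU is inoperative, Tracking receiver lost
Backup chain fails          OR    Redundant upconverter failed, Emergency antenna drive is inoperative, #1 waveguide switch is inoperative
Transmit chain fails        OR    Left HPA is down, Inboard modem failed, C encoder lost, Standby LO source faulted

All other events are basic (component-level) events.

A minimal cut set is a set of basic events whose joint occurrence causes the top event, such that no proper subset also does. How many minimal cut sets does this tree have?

Transmit chain fails [OR]: union of children's cut sets → 4 cut set(s).
Backup chain fails [OR]: union of children's cut sets → 3 cut set(s).
Antenna path fails [AND]: one cut set from each child combined → 1 × 1 × 1 = 1 cut set(s).
Tracking loop unavailable [AND]: one cut set from each child combined → 1 × 1 × 1 = 1 cut set(s).
Satellite uplink lost [AND]: one cut set from each child combined → 4 × 3 × 1 = 12 cut set(s).

12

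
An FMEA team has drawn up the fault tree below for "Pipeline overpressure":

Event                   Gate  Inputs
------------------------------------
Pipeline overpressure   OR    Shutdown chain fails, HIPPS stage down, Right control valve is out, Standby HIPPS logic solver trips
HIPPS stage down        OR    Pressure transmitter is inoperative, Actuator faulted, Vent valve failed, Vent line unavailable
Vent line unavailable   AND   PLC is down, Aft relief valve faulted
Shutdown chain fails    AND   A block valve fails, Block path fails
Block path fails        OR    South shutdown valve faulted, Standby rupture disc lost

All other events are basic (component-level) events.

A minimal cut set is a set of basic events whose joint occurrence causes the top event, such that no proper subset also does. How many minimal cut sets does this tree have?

Block path fails [OR]: union of children's cut sets → 2 cut set(s).
Shutdown chain fails [AND]: one cut set from each child combined → 1 × 2 = 2 cut set(s).
Vent line unavailable [AND]: one cut set from each child combined → 1 × 1 = 1 cut set(s).
HIPPS stage down [OR]: union of children's cut sets → 4 cut set(s).
Pipeline overpressure [OR]: union of children's cut sets → 8 cut set(s).
Minimal cut sets: {A block valve fails, South shutdown valve faulted}; {A block valve fails, Standby rupture disc lost}; {Pressure transmitter is inoperative}; {Actuator faulted}; {Vent valve failed}; {Aft relief valve faulted, PLC is down}; {Right control valve is out}; {Standby HIPPS logic solver trips}.

8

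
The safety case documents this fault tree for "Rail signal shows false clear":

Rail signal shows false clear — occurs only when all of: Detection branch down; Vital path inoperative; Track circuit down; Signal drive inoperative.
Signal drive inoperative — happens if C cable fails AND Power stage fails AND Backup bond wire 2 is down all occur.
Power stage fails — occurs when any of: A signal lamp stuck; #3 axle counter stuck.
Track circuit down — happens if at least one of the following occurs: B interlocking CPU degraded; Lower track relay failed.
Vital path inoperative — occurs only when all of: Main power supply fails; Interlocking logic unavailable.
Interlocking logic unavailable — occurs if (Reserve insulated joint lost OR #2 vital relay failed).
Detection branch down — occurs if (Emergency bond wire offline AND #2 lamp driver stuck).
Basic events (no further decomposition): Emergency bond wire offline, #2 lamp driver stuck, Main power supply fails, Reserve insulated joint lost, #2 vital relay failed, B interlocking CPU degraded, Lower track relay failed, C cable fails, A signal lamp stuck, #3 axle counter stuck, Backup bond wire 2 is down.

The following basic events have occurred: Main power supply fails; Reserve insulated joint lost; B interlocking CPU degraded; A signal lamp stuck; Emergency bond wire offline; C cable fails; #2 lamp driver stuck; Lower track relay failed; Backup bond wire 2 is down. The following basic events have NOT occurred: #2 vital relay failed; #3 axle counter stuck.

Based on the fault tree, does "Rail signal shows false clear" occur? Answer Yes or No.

Detection branch down [AND]: Emergency bond wire offline=occurs, #2 lamp driver stuck=occurs → all inputs occur → occurs.
Interlocking logic unavailable [OR]: Reserve insulated joint lost=occurs, #2 vital relay failed=not → at least one input occurs → occurs.
Vital path inoperative [AND]: Main power supply fails=occurs, Interlocking logic unavailable=occurs → all inputs occur → occurs.
Track circuit down [OR]: B interlocking CPU degraded=occurs, Lower track relay failed=occurs → at least one input occurs → occurs.
Power stage fails [OR]: A signal lamp stuck=occurs, #3 axle counter stuck=not → at least one input occurs → occurs.
Signal drive inoperative [AND]: C cable fails=occurs, Power stage fails=occurs, Backup bond wire 2 is down=occurs → all inputs occur → occurs.
Rail signal shows false clear [AND]: Detection branch down=occurs, Vital path inoperative=occurs, Track circuit down=occurs, Signal drive inoperative=occurs → all inputs occur → occurs.

Yes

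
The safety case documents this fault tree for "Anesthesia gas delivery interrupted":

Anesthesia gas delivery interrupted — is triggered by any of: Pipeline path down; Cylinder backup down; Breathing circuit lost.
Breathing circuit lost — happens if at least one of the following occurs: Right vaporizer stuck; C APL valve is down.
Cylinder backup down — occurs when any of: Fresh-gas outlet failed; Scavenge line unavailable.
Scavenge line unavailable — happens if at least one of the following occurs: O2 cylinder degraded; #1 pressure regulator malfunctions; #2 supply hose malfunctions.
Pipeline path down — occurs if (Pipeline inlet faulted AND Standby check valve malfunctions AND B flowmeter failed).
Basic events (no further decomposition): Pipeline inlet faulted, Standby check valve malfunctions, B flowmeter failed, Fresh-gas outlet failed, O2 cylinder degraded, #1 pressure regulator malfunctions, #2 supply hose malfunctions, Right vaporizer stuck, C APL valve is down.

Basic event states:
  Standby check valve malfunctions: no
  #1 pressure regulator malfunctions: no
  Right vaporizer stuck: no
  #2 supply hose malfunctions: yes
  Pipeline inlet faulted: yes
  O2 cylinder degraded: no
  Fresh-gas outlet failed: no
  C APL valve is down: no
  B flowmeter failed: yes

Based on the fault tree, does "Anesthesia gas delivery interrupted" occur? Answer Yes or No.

Yes

Pipeline path down [AND]: Pipeline inlet faulted=occurs, Standby check valve malfunctions=not, B flowmeter failed=occurs → not all inputs occur → does not occur.
Scavenge line unavailable [OR]: O2 cylinder degraded=not, #1 pressure regulator malfunctions=not, #2 supply hose malfunctions=occurs → at least one input occurs → occurs.
Cylinder backup down [OR]: Fresh-gas outlet failed=not, Scavenge line unavailable=occurs → at least one input occurs → occurs.
Breathing circuit lost [OR]: Right vaporizer stuck=not, C APL valve is down=not → no input occurs → does not occur.
Anesthesia gas delivery interrupted [OR]: Pipeline path down=not, Cylinder backup down=occurs, Breathing circuit lost=not → at least one input occurs → occurs.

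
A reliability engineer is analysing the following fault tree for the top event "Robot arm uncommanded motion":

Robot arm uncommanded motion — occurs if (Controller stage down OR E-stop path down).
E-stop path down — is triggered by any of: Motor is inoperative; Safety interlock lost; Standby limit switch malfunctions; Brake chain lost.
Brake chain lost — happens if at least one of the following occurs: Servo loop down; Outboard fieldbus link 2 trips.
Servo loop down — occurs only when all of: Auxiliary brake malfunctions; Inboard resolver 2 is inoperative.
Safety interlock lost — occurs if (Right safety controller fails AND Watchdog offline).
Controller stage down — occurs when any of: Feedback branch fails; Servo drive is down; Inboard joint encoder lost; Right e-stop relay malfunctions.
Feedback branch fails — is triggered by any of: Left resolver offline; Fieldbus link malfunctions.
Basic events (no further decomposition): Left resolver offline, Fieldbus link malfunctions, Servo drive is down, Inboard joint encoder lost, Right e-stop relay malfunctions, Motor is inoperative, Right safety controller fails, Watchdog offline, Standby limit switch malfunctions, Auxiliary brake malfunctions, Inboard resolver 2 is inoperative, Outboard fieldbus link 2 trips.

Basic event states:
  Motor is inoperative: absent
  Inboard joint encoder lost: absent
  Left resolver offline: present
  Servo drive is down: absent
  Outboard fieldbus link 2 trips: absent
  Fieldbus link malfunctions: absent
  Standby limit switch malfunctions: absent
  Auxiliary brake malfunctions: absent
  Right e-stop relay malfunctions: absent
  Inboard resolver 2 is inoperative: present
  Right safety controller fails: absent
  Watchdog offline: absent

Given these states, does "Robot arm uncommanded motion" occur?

Yes

Feedback branch fails [OR]: Left resolver offline=occurs, Fieldbus link malfunctions=not → at least one input occurs → occurs.
Controller stage down [OR]: Feedback branch fails=occurs, Servo drive is down=not, Inboard joint encoder lost=not, Right e-stop relay malfunctions=not → at least one input occurs → occurs.
Safety interlock lost [AND]: Right safety controller fails=not, Watchdog offline=not → not all inputs occur → does not occur.
Servo loop down [AND]: Auxiliary brake malfunctions=not, Inboard resolver 2 is inoperative=occurs → not all inputs occur → does not occur.
Brake chain lost [OR]: Servo loop down=not, Outboard fieldbus link 2 trips=not → no input occurs → does not occur.
E-stop path down [OR]: Motor is inoperative=not, Safety interlock lost=not, Standby limit switch malfunctions=not, Brake chain lost=not → no input occurs → does not occur.
Robot arm uncommanded motion [OR]: Controller stage down=occurs, E-stop path down=not → at least one input occurs → occurs.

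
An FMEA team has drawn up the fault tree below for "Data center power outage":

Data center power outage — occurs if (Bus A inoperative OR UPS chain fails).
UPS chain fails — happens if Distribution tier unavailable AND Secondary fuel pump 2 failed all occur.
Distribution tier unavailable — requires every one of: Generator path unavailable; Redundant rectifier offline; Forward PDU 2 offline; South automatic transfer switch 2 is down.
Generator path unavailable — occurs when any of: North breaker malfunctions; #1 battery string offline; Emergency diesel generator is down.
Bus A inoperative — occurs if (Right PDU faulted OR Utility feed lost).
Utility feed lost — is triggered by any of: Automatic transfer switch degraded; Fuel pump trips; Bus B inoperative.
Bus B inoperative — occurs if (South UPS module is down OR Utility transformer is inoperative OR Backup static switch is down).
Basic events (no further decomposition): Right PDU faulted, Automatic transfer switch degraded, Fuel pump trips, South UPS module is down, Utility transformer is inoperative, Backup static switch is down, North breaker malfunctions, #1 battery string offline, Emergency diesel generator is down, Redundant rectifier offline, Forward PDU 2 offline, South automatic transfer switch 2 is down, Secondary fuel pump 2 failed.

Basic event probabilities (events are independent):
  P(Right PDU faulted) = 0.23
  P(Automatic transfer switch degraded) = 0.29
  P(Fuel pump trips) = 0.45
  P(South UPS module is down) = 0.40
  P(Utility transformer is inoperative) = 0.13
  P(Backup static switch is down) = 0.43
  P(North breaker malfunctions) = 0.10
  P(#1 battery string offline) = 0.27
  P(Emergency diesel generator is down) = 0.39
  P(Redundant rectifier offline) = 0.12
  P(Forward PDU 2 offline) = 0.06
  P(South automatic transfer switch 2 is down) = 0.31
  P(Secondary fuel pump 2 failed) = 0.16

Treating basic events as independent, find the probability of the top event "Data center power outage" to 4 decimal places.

0.9106

P(Bus B inoperative) [OR] = 1 − (1−0.40) × (1−0.13) × (1−0.43) = 0.702460
P(Utility feed lost) [OR] = 1 − (1−0.29) × (1−0.45) × (1−0.702460) = 0.883811
P(Bus A inoperative) [OR] = 1 − (1−0.23) × (1−0.883811) = 0.910534
P(Generator path unavailable) [OR] = 1 − (1−0.10) × (1−0.27) × (1−0.39) = 0.599230
P(Distribution tier unavailable) [AND] = 0.599230 × 0.12 × 0.06 × 0.31 = 0.001337
P(UPS chain fails) [AND] = 0.001337 × 0.16 = 0.000214
P(Data center power outage) [OR] = 1 − (1−0.910534) × (1−0.000214) = 0.910553
Rounded to 4 decimal places: P(Data center power outage) ≈ 0.9106.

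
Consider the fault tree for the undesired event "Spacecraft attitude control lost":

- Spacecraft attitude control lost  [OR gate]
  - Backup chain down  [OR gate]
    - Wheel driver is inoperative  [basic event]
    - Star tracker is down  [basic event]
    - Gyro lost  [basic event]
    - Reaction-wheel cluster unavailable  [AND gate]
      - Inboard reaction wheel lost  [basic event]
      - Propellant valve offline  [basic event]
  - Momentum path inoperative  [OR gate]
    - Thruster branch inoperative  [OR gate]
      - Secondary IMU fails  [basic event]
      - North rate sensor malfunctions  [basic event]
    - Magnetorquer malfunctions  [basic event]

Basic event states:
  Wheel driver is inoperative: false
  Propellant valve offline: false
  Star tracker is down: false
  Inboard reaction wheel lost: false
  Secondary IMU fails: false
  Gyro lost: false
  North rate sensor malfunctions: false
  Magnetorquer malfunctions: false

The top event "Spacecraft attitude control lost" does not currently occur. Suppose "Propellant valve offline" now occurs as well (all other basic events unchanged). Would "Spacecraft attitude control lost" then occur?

Counterfactual: set "Propellant valve offline" to occurred.
Reaction-wheel cluster unavailable [AND]: Inboard reaction wheel lost=not, Propellant valve offline=occurs → not all inputs occur → does not occur.
Backup chain down [OR]: Wheel driver is inoperative=not, Star tracker is down=not, Gyro lost=not, Reaction-wheel cluster unavailable=not → no input occurs → does not occur.
Thruster branch inoperative [OR]: Secondary IMU fails=not, North rate sensor malfunctions=not → no input occurs → does not occur.
Momentum path inoperative [OR]: Thruster branch inoperative=not, Magnetorquer malfunctions=not → no input occurs → does not occur.
Spacecraft attitude control lost [OR]: Backup chain down=not, Momentum path inoperative=not → no input occurs → does not occur.

No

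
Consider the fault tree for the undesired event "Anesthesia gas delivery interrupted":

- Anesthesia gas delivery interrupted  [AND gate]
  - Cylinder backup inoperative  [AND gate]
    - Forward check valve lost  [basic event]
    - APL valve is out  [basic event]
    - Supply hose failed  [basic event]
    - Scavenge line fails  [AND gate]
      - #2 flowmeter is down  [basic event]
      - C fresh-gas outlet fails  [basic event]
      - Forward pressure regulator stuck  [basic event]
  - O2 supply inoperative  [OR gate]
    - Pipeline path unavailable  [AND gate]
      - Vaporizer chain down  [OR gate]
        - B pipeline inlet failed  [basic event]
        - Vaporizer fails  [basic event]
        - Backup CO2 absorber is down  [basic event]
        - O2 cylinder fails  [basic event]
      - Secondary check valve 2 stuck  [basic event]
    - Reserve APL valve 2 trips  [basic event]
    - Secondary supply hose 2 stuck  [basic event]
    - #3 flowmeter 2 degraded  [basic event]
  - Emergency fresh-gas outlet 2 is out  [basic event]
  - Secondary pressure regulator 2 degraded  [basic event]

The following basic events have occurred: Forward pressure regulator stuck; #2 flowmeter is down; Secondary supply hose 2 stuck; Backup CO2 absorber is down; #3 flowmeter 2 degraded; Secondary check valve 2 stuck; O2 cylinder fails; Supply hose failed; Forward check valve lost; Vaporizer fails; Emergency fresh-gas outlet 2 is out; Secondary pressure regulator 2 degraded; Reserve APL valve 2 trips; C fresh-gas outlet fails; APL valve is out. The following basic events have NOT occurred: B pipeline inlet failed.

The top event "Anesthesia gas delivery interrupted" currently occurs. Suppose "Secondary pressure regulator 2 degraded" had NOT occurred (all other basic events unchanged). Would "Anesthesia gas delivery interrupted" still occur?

No

Counterfactual: set "Secondary pressure regulator 2 degraded" to not occurred.
Scavenge line fails [AND]: #2 flowmeter is down=occurs, C fresh-gas outlet fails=occurs, Forward pressure regulator stuck=occurs → all inputs occur → occurs.
Cylinder backup inoperative [AND]: Forward check valve lost=occurs, APL valve is out=occurs, Supply hose failed=occurs, Scavenge line fails=occurs → all inputs occur → occurs.
Vaporizer chain down [OR]: B pipeline inlet failed=not, Vaporizer fails=occurs, Backup CO2 absorber is down=occurs, O2 cylinder fails=occurs → at least one input occurs → occurs.
Pipeline path unavailable [AND]: Vaporizer chain down=occurs, Secondary check valve 2 stuck=occurs → all inputs occur → occurs.
O2 supply inoperative [OR]: Pipeline path unavailable=occurs, Reserve APL valve 2 trips=occurs, Secondary supply hose 2 stuck=occurs, #3 flowmeter 2 degraded=occurs → at least one input occurs → occurs.
Anesthesia gas delivery interrupted [AND]: Cylinder backup inoperative=occurs, O2 supply inoperative=occurs, Emergency fresh-gas outlet 2 is out=occurs, Secondary pressure regulator 2 degraded=not → not all inputs occur → does not occur.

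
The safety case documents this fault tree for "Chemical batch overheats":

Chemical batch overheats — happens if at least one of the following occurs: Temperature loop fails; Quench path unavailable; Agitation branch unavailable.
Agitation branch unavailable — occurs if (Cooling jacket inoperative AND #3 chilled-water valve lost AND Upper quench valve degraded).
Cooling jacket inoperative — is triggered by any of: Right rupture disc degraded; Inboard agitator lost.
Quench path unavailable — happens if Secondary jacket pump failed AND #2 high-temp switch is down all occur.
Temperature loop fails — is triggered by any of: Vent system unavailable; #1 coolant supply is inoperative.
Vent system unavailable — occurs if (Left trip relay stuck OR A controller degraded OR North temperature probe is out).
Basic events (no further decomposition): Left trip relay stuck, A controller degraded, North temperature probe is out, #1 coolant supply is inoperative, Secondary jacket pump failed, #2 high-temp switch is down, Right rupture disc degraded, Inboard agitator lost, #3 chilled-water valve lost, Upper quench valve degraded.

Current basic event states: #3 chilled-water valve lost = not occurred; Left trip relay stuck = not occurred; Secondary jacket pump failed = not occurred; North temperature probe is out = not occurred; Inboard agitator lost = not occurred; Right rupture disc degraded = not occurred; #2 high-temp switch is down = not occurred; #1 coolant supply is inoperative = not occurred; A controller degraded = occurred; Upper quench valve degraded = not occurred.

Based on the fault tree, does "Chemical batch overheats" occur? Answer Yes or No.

Vent system unavailable [OR]: Left trip relay stuck=not, A controller degraded=occurs, North temperature probe is out=not → at least one input occurs → occurs.
Temperature loop fails [OR]: Vent system unavailable=occurs, #1 coolant supply is inoperative=not → at least one input occurs → occurs.
Quench path unavailable [AND]: Secondary jacket pump failed=not, #2 high-temp switch is down=not → not all inputs occur → does not occur.
Cooling jacket inoperative [OR]: Right rupture disc degraded=not, Inboard agitator lost=not → no input occurs → does not occur.
Agitation branch unavailable [AND]: Cooling jacket inoperative=not, #3 chilled-water valve lost=not, Upper quench valve degraded=not → not all inputs occur → does not occur.
Chemical batch overheats [OR]: Temperature loop fails=occurs, Quench path unavailable=not, Agitation branch unavailable=not → at least one input occurs → occurs.

Yes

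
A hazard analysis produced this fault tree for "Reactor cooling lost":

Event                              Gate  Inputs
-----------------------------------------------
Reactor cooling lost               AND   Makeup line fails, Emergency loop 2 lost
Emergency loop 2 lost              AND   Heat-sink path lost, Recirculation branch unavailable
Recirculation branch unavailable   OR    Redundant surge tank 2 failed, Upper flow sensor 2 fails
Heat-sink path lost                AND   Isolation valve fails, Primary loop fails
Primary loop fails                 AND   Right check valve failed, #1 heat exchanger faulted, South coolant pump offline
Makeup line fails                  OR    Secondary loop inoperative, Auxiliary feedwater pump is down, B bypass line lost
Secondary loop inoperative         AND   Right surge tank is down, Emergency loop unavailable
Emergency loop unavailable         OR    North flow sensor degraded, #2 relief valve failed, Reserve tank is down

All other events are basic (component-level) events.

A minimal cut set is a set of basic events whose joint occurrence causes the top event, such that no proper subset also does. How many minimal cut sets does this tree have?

Emergency loop unavailable [OR]: union of children's cut sets → 3 cut set(s).
Secondary loop inoperative [AND]: one cut set from each child combined → 1 × 3 = 3 cut set(s).
Makeup line fails [OR]: union of children's cut sets → 5 cut set(s).
Primary loop fails [AND]: one cut set from each child combined → 1 × 1 × 1 = 1 cut set(s).
Heat-sink path lost [AND]: one cut set from each child combined → 1 × 1 = 1 cut set(s).
Recirculation branch unavailable [OR]: union of children's cut sets → 2 cut set(s).
Emergency loop 2 lost [AND]: one cut set from each child combined → 1 × 2 = 2 cut set(s).
Reactor cooling lost [AND]: one cut set from each child combined → 5 × 2 = 10 cut set(s).
Minimal cut sets: {#1 heat exchanger faulted, Isolation valve fails, North flow sensor degraded, Redundant surge tank 2 failed, Right check valve failed, Right surge tank is down, South coolant pump offline}; {#1 heat exchanger faulted, Isolation valve fails, North flow sensor degraded, Right check valve failed, Right surge tank is down, South coolant pump offline, Upper flow sensor 2 fails}; {#1 heat exchanger faulted, #2 relief valve failed, Isolation valve fails, Redundant surge tank 2 failed, Right check valve failed, Right surge tank is down, South coolant pump offline}; {#1 heat exchanger faulted, #2 relief valve failed, Isolation valve fails, Right check valve failed, Right surge tank is down, South coolant pump offline, Upper flow sensor 2 fails}; {#1 heat exchanger faulted, Isolation valve fails, Redundant surge tank 2 failed, Reserve tank is down, Right check valve failed, Right surge tank is down, South coolant pump offline}; {#1 heat exchanger faulted, Isolation valve fails, Reserve tank is down, Right check valve failed, Right surge tank is down, South coolant pump offline, Upper flow sensor 2 fails}; {#1 heat exchanger faulted, Auxiliary feedwater pump is down, Isolation valve fails, Redundant surge tank 2 failed, Right check valve failed, South coolant pump offline}; {#1 heat exchanger faulted, Auxiliary feedwater pump is down, Isolation valve fails, Right check valve failed, South coolant pump offline, Upper flow sensor 2 fails}; {#1 heat exchanger faulted, B bypass line lost, Isolation valve fails, Redundant surge tank 2 failed, Right check valve failed, South coolant pump offline}; {#1 heat exchanger faulted, B bypass line lost, Isolation valve fails, Right check valve failed, South coolant pump offline, Upper flow sensor 2 fails}.

10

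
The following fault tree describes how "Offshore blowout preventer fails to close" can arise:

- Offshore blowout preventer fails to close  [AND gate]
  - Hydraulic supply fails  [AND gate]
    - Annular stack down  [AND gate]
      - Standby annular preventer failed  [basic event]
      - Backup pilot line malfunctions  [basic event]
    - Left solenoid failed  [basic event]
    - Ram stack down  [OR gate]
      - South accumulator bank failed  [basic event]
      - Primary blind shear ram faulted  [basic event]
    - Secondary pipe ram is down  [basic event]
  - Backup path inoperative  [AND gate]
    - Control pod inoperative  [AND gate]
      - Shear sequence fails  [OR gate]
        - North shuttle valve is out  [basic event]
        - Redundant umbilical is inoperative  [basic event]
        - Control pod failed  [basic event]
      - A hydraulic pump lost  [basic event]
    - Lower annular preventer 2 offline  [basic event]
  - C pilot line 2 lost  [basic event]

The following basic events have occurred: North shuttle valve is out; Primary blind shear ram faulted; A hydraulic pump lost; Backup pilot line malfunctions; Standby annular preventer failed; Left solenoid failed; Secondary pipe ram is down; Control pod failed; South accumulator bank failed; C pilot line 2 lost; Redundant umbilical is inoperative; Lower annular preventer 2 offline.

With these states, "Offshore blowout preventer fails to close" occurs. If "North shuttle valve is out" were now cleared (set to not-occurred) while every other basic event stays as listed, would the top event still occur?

Yes

Counterfactual: set "North shuttle valve is out" to not occurred.
Annular stack down [AND]: Standby annular preventer failed=occurs, Backup pilot line malfunctions=occurs → all inputs occur → occurs.
Ram stack down [OR]: South accumulator bank failed=occurs, Primary blind shear ram faulted=occurs → at least one input occurs → occurs.
Hydraulic supply fails [AND]: Annular stack down=occurs, Left solenoid failed=occurs, Ram stack down=occurs, Secondary pipe ram is down=occurs → all inputs occur → occurs.
Shear sequence fails [OR]: North shuttle valve is out=not, Redundant umbilical is inoperative=occurs, Control pod failed=occurs → at least one input occurs → occurs.
Control pod inoperative [AND]: Shear sequence fails=occurs, A hydraulic pump lost=occurs → all inputs occur → occurs.
Backup path inoperative [AND]: Control pod inoperative=occurs, Lower annular preventer 2 offline=occurs → all inputs occur → occurs.
Offshore blowout preventer fails to close [AND]: Hydraulic supply fails=occurs, Backup path inoperative=occurs, C pilot line 2 lost=occurs → all inputs occur → occurs.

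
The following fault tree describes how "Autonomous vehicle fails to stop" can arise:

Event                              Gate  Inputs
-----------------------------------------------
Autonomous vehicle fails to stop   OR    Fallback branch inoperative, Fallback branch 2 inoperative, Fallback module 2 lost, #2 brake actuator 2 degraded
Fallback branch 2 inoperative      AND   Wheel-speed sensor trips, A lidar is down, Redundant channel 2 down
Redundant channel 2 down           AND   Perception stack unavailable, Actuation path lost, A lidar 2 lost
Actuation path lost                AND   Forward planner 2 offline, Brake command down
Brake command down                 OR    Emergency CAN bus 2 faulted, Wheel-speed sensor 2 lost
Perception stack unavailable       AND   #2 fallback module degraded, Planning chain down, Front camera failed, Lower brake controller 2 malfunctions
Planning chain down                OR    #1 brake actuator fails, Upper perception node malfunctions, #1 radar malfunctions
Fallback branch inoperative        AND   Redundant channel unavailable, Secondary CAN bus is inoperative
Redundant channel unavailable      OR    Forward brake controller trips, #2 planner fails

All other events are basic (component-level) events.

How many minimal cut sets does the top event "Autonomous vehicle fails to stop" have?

Redundant channel unavailable [OR]: union of children's cut sets → 2 cut set(s).
Fallback branch inoperative [AND]: one cut set from each child combined → 2 × 1 = 2 cut set(s).
Planning chain down [OR]: union of children's cut sets → 3 cut set(s).
Perception stack unavailable [AND]: one cut set from each child combined → 1 × 3 × 1 × 1 = 3 cut set(s).
Brake command down [OR]: union of children's cut sets → 2 cut set(s).
Actuation path lost [AND]: one cut set from each child combined → 1 × 2 = 2 cut set(s).
Redundant channel 2 down [AND]: one cut set from each child combined → 3 × 2 × 1 = 6 cut set(s).
Fallback branch 2 inoperative [AND]: one cut set from each child combined → 1 × 1 × 6 = 6 cut set(s).
Autonomous vehicle fails to stop [OR]: union of children's cut sets → 10 cut set(s).
Minimal cut sets: {Forward brake controller trips, Secondary CAN bus is inoperative}; {#2 planner fails, Secondary CAN bus is inoperative}; {#1 brake actuator fails, #2 fallback module degraded, A lidar 2 lost, A lidar is down, Emergency CAN bus 2 faulted, Forward planner 2 offline, Front camera failed, Lower brake controller 2 malfunctions, Wheel-speed sensor trips}; {#1 brake actuator fails, #2 fallback module degraded, A lidar 2 lost, A lidar is down, Forward planner 2 offline, Front camera failed, Lower brake controller 2 malfunctions, Wheel-speed sensor 2 lost, Wheel-speed sensor trips}; {#2 fallback module degraded, A lidar 2 lost, A lidar is down, Emergency CAN bus 2 faulted, Forward planner 2 offline, Front camera failed, Lower brake controller 2 malfunctions, Upper perception node malfunctions, Wheel-speed sensor trips}; {#2 fallback module degraded, A lidar 2 lost, A lidar is down, Forward planner 2 offline, Front camera failed, Lower brake controller 2 malfunctions, Upper perception node malfunctions, Wheel-speed sensor 2 lost, Wheel-speed sensor trips}; {#1 radar malfunctions, #2 fallback module degraded, A lidar 2 lost, A lidar is down, Emergency CAN bus 2 faulted, Forward planner 2 offline, Front camera failed, Lower brake controller 2 malfunctions, Wheel-speed sensor trips}; {#1 radar malfunctions, #2 fallback module degraded, A lidar 2 lost, A lidar is down, Forward planner 2 offline, Front camera failed, Lower brake controller 2 malfunctions, Wheel-speed sensor 2 lost, Wheel-speed sensor trips}; {Fallback module 2 lost}; {#2 brake actuator 2 degraded}.

10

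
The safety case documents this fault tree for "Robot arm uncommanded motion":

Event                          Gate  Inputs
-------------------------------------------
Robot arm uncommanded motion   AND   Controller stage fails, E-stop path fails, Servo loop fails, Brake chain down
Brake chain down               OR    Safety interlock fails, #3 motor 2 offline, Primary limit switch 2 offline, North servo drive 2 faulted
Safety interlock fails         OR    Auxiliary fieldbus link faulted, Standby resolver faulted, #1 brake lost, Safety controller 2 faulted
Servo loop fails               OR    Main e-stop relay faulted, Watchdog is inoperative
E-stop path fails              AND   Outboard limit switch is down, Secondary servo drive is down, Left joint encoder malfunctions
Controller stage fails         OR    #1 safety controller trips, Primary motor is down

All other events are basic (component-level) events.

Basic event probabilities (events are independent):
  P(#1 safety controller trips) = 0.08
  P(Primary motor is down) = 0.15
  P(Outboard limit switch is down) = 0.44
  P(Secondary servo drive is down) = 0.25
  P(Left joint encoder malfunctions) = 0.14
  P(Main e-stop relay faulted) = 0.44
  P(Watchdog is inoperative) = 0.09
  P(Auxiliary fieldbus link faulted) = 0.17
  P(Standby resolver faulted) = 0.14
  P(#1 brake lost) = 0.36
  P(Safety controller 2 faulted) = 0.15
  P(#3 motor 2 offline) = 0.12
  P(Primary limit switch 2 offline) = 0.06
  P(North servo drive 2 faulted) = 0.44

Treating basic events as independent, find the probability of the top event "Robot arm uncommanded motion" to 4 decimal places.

P(Controller stage fails) [OR] = 1 − (1−0.08) × (1−0.15) = 0.218000
P(E-stop path fails) [AND] = 0.44 × 0.25 × 0.14 = 0.015400
P(Servo loop fails) [OR] = 1 − (1−0.44) × (1−0.09) = 0.490400
P(Safety interlock fails) [OR] = 1 − (1−0.17) × (1−0.14) × (1−0.36) × (1−0.15) = 0.611693
P(Brake chain down) [OR] = 1 − (1−0.611693) × (1−0.12) × (1−0.06) × (1−0.44) = 0.820124
P(Robot arm uncommanded motion) [AND] = 0.218000 × 0.015400 × 0.490400 × 0.820124 = 0.001350
Rounded to 4 decimal places: P(Robot arm uncommanded motion) ≈ 0.0014.

0.0014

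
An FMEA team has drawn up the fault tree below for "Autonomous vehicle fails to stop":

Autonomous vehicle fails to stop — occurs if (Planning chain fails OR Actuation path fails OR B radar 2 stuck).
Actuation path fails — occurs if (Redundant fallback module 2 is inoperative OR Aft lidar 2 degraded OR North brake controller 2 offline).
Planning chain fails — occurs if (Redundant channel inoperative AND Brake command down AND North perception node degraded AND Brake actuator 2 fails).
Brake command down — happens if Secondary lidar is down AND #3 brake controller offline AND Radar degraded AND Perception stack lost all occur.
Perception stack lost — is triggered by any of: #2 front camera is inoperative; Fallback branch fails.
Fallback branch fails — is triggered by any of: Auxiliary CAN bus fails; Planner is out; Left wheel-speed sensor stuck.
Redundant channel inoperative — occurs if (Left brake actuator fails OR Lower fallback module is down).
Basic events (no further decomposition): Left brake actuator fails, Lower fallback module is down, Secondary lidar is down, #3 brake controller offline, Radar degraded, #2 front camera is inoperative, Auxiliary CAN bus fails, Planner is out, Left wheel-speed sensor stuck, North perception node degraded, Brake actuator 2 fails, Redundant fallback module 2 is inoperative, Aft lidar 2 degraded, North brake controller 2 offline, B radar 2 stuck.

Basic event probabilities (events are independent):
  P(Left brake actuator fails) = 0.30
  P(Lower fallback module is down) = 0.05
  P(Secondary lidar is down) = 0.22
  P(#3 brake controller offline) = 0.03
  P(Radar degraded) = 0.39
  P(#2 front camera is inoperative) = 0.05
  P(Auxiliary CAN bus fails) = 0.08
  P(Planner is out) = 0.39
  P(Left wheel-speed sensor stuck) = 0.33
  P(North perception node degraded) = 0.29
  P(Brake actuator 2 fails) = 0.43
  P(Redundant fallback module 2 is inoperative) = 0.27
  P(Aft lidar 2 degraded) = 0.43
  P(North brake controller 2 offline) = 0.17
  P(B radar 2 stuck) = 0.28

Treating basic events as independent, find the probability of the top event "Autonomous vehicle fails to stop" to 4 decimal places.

0.7514

P(Redundant channel inoperative) [OR] = 1 − (1−0.30) × (1−0.05) = 0.335000
P(Fallback branch fails) [OR] = 1 − (1−0.08) × (1−0.39) × (1−0.33) = 0.623996
P(Perception stack lost) [OR] = 1 − (1−0.05) × (1−0.623996) = 0.642796
P(Brake command down) [AND] = 0.22 × 0.03 × 0.39 × 0.642796 = 0.001655
P(Planning chain fails) [AND] = 0.335000 × 0.001655 × 0.29 × 0.43 = 0.000069
P(Actuation path fails) [OR] = 1 − (1−0.27) × (1−0.43) × (1−0.17) = 0.654637
P(Autonomous vehicle fails to stop) [OR] = 1 − (1−0.000069) × (1−0.654637) × (1−0.28) = 0.751356
Rounded to 4 decimal places: P(Autonomous vehicle fails to stop) ≈ 0.7514.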